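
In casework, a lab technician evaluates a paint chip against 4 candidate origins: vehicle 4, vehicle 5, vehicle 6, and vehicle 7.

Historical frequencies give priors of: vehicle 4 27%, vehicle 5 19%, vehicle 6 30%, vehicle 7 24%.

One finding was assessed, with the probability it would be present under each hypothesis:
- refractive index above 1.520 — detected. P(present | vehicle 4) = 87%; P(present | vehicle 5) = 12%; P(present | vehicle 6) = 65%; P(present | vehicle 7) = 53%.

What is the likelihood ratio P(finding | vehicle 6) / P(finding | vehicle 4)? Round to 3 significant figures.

0.747

Likelihood of this finding under each hypothesis:
  vehicle 6: 0.65
  vehicle 4: 0.87
Bayes factor = 0.65 / 0.87 ≈ 0.747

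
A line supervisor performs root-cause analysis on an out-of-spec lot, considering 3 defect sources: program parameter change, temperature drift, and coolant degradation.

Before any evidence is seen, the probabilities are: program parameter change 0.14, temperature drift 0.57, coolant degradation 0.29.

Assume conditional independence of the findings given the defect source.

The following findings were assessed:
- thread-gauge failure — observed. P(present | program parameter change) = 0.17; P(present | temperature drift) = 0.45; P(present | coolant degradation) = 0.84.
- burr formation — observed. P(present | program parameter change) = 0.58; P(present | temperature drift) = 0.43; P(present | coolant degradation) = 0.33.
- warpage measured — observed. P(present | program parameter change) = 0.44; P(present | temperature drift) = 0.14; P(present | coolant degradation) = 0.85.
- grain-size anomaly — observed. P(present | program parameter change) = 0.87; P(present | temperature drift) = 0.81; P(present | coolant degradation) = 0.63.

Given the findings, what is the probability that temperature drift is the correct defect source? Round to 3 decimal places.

0.206

By Bayes' rule with conditional independence, the unnormalized weight for each hypothesis is prior × ∏ likelihoods:
  program parameter change: 0.14 × 0.17 × 0.58 × 0.44 × 0.87 = 0.0052842
  temperature drift: 0.57 × 0.45 × 0.43 × 0.14 × 0.81 = 0.012507
  coolant degradation: 0.29 × 0.84 × 0.33 × 0.85 × 0.63 = 0.043048
Normalizing constant Z = 0.0052842 + 0.012507 + 0.043048 = 0.060839.
P(temperature drift | evidence) = 0.012507 / 0.060839 ≈ 0.206.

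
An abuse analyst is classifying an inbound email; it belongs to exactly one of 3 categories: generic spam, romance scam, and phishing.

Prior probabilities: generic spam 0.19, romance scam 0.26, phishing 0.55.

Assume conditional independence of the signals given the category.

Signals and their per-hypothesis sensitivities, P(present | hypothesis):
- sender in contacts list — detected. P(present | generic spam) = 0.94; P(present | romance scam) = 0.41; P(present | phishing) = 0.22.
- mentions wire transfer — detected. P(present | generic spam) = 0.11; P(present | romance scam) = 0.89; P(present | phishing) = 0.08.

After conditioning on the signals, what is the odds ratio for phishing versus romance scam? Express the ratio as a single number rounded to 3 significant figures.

The normalizing constant cancels in an odds ratio, so compute prior × likelihood for the two hypotheses only:
  phishing: 0.55 × 0.22 × 0.08 = 0.00968
  romance scam: 0.26 × 0.41 × 0.89 = 0.094874
Odds(phishing : romance scam) = 0.00968 / 0.094874 ≈ 0.102.

0.102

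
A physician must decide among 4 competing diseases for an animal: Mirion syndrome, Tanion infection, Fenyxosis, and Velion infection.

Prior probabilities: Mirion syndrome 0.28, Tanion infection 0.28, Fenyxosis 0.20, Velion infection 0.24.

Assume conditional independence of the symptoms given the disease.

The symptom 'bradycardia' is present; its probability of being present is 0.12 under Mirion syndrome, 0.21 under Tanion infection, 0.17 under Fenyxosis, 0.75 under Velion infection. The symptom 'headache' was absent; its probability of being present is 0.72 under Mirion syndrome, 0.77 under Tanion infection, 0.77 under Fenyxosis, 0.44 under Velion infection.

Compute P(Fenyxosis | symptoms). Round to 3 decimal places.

For each hypothesis, the unnormalized posterior weight is prior × product of the symptom likelihoods (using 1 − P(present | H) for each absent symptom):
  Mirion syndrome: 0.28 × 0.12 × (1 − 0.72) = 0.009408
  Tanion infection: 0.28 × 0.21 × (1 − 0.77) = 0.013524
  Fenyxosis: 0.20 × 0.17 × (1 − 0.77) = 0.00782
  Velion infection: 0.24 × 0.75 × (1 − 0.44) = 0.1008
The unnormalized weights sum to 0.13155.
P(Fenyxosis | evidence) = 0.00782 / 0.13155 ≈ 0.059.

0.059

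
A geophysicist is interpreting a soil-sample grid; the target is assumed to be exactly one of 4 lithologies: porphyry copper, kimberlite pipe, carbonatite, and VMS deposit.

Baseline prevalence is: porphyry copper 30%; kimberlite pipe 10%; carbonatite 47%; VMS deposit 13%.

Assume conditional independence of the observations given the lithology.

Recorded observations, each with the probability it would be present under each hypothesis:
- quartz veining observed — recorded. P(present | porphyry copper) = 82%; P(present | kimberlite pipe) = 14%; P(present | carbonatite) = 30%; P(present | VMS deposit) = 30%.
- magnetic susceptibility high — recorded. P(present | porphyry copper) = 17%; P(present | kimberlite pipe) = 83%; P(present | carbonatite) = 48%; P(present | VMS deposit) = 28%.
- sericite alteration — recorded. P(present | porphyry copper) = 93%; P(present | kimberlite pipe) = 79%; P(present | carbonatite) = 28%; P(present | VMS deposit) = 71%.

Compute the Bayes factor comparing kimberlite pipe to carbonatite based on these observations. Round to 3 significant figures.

Joint likelihood of the evidence pattern under each hypothesis:
  kimberlite pipe: 0.14 × 0.83 × 0.79 = 0.091798
  carbonatite: 0.30 × 0.48 × 0.28 = 0.04032
Bayes factor = 0.091798 / 0.04032 ≈ 2.28

2.28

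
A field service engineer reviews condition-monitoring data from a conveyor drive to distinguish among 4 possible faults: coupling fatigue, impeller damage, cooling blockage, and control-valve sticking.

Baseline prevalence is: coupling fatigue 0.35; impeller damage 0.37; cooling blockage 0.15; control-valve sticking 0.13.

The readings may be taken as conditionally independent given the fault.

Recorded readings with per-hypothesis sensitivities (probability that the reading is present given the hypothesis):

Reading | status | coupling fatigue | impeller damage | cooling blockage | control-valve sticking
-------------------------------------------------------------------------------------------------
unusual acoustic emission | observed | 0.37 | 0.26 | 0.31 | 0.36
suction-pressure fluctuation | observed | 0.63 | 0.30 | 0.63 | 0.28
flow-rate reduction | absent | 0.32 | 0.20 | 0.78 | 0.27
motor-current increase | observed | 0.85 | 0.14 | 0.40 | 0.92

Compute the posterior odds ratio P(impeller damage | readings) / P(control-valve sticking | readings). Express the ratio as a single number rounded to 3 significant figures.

The normalizing constant cancels in an odds ratio, so compute prior × likelihood for the two hypotheses only (using 1 − P(present | H) for each absent reading):
  impeller damage: 0.37 × 0.26 × 0.30 × (1 − 0.20) × 0.14 = 0.0032323
  control-valve sticking: 0.13 × 0.36 × 0.28 × (1 − 0.27) × 0.92 = 0.0088006
Odds(impeller damage : control-valve sticking) = 0.0032323 / 0.0088006 ≈ 0.367.

0.367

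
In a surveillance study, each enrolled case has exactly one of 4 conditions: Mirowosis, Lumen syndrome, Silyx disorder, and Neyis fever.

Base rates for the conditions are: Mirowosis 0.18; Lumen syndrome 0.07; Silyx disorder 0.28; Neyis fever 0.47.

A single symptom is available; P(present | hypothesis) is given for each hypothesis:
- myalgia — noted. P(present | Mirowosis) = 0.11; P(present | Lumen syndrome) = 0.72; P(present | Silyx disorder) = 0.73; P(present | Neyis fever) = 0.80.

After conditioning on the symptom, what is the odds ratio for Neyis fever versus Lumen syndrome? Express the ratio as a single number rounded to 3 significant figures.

The normalizing constant cancels in an odds ratio, so compute prior × likelihood for the two hypotheses only:
  Neyis fever: 0.47 × 0.80 = 0.376
  Lumen syndrome: 0.07 × 0.72 = 0.0504
Odds(Neyis fever : Lumen syndrome) = 0.376 / 0.0504 ≈ 7.46.

7.46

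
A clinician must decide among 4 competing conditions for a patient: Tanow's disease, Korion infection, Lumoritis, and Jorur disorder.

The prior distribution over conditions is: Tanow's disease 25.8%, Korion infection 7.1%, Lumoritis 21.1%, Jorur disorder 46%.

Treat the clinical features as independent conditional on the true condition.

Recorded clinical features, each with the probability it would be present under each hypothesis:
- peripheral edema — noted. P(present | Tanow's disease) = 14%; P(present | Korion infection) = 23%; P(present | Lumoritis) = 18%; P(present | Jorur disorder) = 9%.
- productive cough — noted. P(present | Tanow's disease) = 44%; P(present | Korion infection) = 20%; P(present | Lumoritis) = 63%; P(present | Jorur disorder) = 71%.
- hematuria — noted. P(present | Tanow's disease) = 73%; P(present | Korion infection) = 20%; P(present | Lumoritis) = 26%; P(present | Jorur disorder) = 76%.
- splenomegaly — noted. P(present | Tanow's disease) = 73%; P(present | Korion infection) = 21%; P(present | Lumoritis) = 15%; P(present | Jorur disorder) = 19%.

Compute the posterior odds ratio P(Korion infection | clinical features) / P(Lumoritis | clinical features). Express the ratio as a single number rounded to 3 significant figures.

Unnormalized posterior weight (prior times the clinical feature likelihoods) for each of the two hypotheses:
  Korion infection: 0.071 × 0.23 × 0.20 × 0.20 × 0.21 = 0.00013717
  Lumoritis: 0.211 × 0.18 × 0.63 × 0.26 × 0.15 = 0.00093317
Odds(Korion infection : Lumoritis) = 0.00013717 / 0.00093317 ≈ 0.147.

0.147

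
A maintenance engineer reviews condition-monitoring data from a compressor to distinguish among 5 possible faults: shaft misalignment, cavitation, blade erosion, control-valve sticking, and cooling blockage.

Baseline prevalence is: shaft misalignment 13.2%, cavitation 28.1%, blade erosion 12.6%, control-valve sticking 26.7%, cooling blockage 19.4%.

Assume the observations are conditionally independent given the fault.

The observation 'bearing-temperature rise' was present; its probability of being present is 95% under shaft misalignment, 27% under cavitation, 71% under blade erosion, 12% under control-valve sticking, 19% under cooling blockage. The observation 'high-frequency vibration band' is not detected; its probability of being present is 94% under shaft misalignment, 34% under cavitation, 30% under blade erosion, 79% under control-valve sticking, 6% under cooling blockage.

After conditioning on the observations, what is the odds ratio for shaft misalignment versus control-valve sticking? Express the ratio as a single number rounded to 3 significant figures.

1.12

Unnormalized posterior weight (prior times the observation likelihoods) for each of the two hypotheses (using 1 − P(present | H) for each absent observation):
  shaft misalignment: 0.132 × 0.95 × (1 − 0.94) = 0.007524
  control-valve sticking: 0.267 × 0.12 × (1 − 0.79) = 0.0067284
Posterior odds = 0.007524 / 0.0067284 ≈ 1.12.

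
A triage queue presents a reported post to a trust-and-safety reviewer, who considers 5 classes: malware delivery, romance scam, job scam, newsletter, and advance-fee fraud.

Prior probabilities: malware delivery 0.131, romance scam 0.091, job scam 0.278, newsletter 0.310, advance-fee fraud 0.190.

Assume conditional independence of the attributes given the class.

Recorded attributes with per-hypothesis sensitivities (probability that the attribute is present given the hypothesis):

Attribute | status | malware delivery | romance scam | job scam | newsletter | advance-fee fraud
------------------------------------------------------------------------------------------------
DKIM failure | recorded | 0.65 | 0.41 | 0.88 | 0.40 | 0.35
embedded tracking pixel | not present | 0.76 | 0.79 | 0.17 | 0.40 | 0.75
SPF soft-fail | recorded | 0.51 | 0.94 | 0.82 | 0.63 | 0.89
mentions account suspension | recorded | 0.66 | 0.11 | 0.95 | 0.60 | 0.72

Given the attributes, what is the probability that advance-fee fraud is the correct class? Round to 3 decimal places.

0.052

Multiply each prior by the joint likelihood of the attribute pattern (using 1 − P(present | H) for each absent attribute):
  malware delivery: 0.131 × 0.65 × (1 − 0.76) × 0.51 × 0.66 = 0.0068788
  romance scam: 0.091 × 0.41 × (1 − 0.79) × 0.94 × 0.11 = 0.00081015
  job scam: 0.278 × 0.88 × (1 − 0.17) × 0.82 × 0.95 = 0.15818
  newsletter: 0.310 × 0.40 × (1 − 0.40) × 0.63 × 0.60 = 0.028123
  advance-fee fraud: 0.190 × 0.35 × (1 − 0.75) × 0.89 × 0.72 = 0.010653
Marginal likelihood of the evidence = 0.20464.
P(advance-fee fraud | evidence) = 0.010653 / 0.20464 ≈ 0.052.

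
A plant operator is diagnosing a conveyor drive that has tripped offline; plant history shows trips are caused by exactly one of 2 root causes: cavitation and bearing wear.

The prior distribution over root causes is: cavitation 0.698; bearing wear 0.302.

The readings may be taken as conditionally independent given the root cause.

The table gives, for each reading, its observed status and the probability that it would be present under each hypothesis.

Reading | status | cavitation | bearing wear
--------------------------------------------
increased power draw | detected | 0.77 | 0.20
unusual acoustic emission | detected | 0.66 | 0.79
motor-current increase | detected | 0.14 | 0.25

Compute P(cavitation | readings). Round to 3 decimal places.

0.806

By Bayes' rule with conditional independence, the unnormalized weight for each hypothesis is prior × ∏ likelihoods:
  cavitation: 0.698 × 0.77 × 0.66 × 0.14 = 0.049661
  bearing wear: 0.302 × 0.20 × 0.79 × 0.25 = 0.011929
The unnormalized weights sum to 0.06159.
P(cavitation | evidence) = 0.049661 / 0.06159 ≈ 0.806.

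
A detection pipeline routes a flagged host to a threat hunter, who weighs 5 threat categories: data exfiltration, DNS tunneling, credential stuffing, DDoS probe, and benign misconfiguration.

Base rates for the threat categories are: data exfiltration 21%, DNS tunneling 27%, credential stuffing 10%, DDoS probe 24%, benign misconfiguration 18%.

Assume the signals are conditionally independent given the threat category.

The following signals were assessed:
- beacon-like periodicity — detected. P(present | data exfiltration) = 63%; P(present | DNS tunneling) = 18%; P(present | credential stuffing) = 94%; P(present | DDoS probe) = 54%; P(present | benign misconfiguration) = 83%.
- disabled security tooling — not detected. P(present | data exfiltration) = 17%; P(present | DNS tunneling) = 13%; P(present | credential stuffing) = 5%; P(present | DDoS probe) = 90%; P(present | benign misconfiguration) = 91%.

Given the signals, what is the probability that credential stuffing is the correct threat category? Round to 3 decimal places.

Multiply each prior by the joint likelihood of the signal pattern (using 1 − P(present | H) for each absent signal):
  data exfiltration: 0.21 × 0.63 × (1 − 0.17) = 0.10981
  DNS tunneling: 0.27 × 0.18 × (1 − 0.13) = 0.042282
  credential stuffing: 0.10 × 0.94 × (1 − 0.05) = 0.0893
  DDoS probe: 0.24 × 0.54 × (1 − 0.90) = 0.01296
  benign misconfiguration: 0.18 × 0.83 × (1 − 0.91) = 0.013446
Normalizing constant Z = 0.10981 + 0.042282 + 0.0893 + 0.01296 + 0.013446 = 0.2678.
P(credential stuffing | evidence) = 0.0893 / 0.2678 ≈ 0.333.

0.333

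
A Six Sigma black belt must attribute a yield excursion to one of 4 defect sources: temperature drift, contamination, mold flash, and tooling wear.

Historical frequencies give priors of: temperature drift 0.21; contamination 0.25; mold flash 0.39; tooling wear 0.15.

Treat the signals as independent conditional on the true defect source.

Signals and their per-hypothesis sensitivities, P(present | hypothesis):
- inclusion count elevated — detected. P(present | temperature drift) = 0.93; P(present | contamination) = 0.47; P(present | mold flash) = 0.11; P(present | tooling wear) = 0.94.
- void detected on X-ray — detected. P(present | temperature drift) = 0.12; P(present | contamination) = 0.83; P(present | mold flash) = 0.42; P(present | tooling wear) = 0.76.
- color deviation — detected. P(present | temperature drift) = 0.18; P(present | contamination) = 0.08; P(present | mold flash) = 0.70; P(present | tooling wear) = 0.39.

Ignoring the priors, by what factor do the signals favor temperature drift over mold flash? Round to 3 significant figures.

The Bayes factor is the ratio of the joint likelihoods of the signal pattern under the two hypotheses.
  temperature drift: 0.93 × 0.12 × 0.18 = 0.020088
  mold flash: 0.11 × 0.42 × 0.70 = 0.03234
Bayes factor = 0.020088 / 0.03234 ≈ 0.621

0.621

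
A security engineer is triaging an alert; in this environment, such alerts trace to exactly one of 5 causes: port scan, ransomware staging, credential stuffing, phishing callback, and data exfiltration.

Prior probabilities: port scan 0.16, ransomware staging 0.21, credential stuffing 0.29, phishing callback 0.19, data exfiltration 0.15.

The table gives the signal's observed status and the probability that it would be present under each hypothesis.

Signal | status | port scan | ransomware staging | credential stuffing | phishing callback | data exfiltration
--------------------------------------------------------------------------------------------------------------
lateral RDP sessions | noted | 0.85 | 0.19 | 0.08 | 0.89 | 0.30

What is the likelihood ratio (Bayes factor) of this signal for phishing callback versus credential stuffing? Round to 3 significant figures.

The Bayes factor is the ratio of the two likelihoods.
  phishing callback: 0.89
  credential stuffing: 0.08
Bayes factor = 0.89 / 0.08 ≈ 11.1

11.1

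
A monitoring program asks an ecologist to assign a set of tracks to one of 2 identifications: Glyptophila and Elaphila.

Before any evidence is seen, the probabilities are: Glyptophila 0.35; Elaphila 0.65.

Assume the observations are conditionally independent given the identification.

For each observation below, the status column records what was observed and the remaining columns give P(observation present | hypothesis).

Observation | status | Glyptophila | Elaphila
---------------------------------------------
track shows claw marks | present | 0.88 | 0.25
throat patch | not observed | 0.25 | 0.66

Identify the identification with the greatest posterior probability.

Glyptophila

Multiply each prior by the joint likelihood of the evidence pattern (using 1 − P(present | H) for each absent observation):
  Glyptophila: 0.35 × 0.88 × (1 − 0.25) = 0.231
  Elaphila: 0.65 × 0.25 × (1 − 0.66) = 0.05525
Marginal likelihood of the evidence = 0.28625.
P(Glyptophila | evidence) ≈ 0.231 / 0.28625 ≈ 0.807
P(Elaphila | evidence) ≈ 0.05525 / 0.28625 ≈ 0.193
The largest is 0.807, so Glyptophila is most probable.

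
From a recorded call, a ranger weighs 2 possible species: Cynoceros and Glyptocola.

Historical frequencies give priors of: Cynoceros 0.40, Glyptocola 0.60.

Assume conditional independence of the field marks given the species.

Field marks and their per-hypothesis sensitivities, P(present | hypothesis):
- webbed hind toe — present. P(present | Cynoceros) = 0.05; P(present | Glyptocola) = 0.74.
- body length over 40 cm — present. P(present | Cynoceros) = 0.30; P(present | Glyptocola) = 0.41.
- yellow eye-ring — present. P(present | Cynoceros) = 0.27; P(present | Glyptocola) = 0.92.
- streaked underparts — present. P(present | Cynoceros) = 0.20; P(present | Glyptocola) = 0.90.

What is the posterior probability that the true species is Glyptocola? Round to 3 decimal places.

Multiply each prior by the joint likelihood of the field mark pattern:
  Cynoceros: 0.40 × 0.05 × 0.30 × 0.27 × 0.20 = 0.000324
  Glyptocola: 0.60 × 0.74 × 0.41 × 0.92 × 0.90 = 0.15073
Normalizing constant Z = 0.000324 + 0.15073 = 0.15105.
P(Glyptocola | evidence) = 0.15073 / 0.15105 ≈ 0.998.

0.998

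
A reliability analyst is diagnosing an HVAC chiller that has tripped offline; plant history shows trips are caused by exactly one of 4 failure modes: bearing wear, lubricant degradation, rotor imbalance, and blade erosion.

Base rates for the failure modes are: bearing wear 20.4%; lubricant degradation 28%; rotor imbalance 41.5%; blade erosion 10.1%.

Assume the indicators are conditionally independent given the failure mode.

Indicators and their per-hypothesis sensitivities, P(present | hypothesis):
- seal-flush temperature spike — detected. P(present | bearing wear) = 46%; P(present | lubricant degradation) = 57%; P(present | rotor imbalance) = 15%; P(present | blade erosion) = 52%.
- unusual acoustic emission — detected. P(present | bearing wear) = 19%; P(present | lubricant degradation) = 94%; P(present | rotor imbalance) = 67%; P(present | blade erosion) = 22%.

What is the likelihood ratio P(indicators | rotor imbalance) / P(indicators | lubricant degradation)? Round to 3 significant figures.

Joint likelihood of the indicator pattern under each hypothesis:
  rotor imbalance: 0.15 × 0.67 = 0.1005
  lubricant degradation: 0.57 × 0.94 = 0.5358
Bayes factor = 0.1005 / 0.5358 ≈ 0.188

0.188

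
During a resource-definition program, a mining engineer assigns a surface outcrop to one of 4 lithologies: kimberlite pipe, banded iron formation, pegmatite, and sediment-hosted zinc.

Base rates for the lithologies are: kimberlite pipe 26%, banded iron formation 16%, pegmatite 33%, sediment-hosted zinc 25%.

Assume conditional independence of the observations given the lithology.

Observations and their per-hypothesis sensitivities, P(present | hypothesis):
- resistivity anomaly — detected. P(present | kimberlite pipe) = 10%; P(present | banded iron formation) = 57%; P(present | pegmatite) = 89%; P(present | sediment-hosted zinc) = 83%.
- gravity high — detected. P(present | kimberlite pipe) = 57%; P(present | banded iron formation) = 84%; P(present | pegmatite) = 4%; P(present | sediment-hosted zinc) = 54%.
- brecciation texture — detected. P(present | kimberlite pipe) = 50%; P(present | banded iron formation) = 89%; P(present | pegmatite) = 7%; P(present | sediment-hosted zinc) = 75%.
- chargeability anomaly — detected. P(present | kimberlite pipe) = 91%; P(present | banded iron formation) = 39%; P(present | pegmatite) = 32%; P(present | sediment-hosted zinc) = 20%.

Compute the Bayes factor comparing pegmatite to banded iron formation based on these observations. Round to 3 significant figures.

0.00480

Joint likelihood of the evidence pattern under each hypothesis:
  pegmatite: 0.89 × 0.04 × 0.07 × 0.32 = 0.00079744
  banded iron formation: 0.57 × 0.84 × 0.89 × 0.39 = 0.16619
Bayes factor = 0.00079744 / 0.16619 ≈ 0.00480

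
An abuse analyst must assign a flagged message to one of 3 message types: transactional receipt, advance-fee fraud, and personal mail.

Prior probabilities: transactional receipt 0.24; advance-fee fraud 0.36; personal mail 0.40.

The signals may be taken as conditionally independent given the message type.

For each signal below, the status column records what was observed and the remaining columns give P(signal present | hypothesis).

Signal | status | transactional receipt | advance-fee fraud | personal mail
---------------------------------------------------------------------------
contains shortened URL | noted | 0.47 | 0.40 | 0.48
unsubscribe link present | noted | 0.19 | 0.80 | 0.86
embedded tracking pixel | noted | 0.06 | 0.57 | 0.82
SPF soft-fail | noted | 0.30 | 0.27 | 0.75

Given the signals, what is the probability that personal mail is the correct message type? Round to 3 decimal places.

For each hypothesis, the unnormalized posterior weight is prior × product of the signal likelihoods:
  transactional receipt: 0.24 × 0.47 × 0.19 × 0.06 × 0.30 = 0.00038578
  advance-fee fraud: 0.36 × 0.40 × 0.80 × 0.57 × 0.27 = 0.017729
  personal mail: 0.40 × 0.48 × 0.86 × 0.82 × 0.75 = 0.10155
Normalizing constant Z = 0.00038578 + 0.017729 + 0.10155 = 0.11966.
P(personal mail | evidence) = 0.10155 / 0.11966 ≈ 0.849.

0.849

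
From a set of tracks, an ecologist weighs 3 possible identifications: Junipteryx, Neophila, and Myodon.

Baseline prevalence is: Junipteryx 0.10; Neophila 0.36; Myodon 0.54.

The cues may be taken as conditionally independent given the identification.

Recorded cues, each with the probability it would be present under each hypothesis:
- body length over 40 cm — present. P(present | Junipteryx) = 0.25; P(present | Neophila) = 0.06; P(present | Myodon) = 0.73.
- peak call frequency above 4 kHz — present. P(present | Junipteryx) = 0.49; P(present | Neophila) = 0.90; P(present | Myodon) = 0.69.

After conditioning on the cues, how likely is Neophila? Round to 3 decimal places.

0.064

Multiply each prior by the joint likelihood of the cue pattern:
  Junipteryx: 0.10 × 0.25 × 0.49 = 0.01225
  Neophila: 0.36 × 0.06 × 0.90 = 0.01944
  Myodon: 0.54 × 0.73 × 0.69 = 0.272
The unnormalized weights sum to 0.30369.
P(Neophila | evidence) = 0.01944 / 0.30369 ≈ 0.064.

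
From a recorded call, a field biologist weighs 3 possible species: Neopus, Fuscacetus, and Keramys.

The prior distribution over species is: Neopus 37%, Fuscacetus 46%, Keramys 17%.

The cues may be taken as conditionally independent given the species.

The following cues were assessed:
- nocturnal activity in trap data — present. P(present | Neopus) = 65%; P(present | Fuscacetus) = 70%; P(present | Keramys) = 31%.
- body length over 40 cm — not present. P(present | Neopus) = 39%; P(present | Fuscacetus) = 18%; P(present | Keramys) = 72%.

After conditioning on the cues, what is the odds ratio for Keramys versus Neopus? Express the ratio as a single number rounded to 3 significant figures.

0.101

The normalizing constant cancels in an odds ratio, so compute prior × likelihood for the two hypotheses only (using 1 − P(present | H) for each absent cue):
  Keramys: 0.17 × 0.31 × (1 − 0.72) = 0.014756
  Neopus: 0.37 × 0.65 × (1 − 0.39) = 0.14671
Odds(Keramys : Neopus) = 0.014756 / 0.14671 ≈ 0.101.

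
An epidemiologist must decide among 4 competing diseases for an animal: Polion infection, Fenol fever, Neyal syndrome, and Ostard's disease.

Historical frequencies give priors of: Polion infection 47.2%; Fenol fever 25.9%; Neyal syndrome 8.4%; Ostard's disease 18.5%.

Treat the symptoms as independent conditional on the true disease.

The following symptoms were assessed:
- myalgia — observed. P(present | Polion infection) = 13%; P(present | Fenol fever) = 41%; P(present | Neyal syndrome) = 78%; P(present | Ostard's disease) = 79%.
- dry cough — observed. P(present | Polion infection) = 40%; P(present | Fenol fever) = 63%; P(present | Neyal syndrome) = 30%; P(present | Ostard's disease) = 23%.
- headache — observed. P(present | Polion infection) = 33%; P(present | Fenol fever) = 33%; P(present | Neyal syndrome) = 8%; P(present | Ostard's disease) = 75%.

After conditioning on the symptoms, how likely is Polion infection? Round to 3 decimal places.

Multiply each prior by the joint likelihood of the symptom pattern:
  Polion infection: 0.472 × 0.13 × 0.40 × 0.33 = 0.0080995
  Fenol fever: 0.259 × 0.41 × 0.63 × 0.33 = 0.022077
  Neyal syndrome: 0.084 × 0.78 × 0.30 × 0.08 = 0.0015725
  Ostard's disease: 0.185 × 0.79 × 0.23 × 0.75 = 0.025211
Normalizing constant Z = 0.0080995 + 0.022077 + 0.0015725 + 0.025211 = 0.05696.
P(Polion infection | evidence) = 0.0080995 / 0.05696 ≈ 0.142.

0.142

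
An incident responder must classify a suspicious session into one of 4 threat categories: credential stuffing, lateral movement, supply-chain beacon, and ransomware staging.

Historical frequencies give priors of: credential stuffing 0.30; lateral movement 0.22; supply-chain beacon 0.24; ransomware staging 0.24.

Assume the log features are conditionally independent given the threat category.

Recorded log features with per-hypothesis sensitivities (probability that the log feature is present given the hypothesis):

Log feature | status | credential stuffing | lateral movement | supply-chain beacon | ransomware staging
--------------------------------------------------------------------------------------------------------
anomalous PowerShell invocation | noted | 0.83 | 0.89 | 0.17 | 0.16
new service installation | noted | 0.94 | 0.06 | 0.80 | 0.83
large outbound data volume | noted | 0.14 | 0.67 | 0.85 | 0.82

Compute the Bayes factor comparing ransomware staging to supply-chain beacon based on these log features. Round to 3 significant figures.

Joint likelihood of the log feature pattern under each hypothesis:
  ransomware staging: 0.16 × 0.83 × 0.82 = 0.1089
  supply-chain beacon: 0.17 × 0.80 × 0.85 = 0.1156
Bayes factor = 0.1089 / 0.1156 ≈ 0.942

0.942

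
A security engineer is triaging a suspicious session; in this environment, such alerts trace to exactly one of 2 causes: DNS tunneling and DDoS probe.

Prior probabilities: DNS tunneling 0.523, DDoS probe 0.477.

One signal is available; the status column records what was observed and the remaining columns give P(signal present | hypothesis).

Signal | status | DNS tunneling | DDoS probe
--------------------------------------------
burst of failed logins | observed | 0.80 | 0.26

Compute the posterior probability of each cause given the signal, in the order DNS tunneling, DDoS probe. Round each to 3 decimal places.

By Bayes' rule, the unnormalized weight for each hypothesis is prior × likelihood:
  DNS tunneling: 0.523 × 0.80 = 0.4184
  DDoS probe: 0.477 × 0.26 = 0.12402
Marginal likelihood of the evidence = 0.54242.
P(DNS tunneling | evidence) = 0.4184 / 0.54242 ≈ 0.771
P(DDoS probe | evidence) = 0.12402 / 0.54242 ≈ 0.229

0.771, 0.229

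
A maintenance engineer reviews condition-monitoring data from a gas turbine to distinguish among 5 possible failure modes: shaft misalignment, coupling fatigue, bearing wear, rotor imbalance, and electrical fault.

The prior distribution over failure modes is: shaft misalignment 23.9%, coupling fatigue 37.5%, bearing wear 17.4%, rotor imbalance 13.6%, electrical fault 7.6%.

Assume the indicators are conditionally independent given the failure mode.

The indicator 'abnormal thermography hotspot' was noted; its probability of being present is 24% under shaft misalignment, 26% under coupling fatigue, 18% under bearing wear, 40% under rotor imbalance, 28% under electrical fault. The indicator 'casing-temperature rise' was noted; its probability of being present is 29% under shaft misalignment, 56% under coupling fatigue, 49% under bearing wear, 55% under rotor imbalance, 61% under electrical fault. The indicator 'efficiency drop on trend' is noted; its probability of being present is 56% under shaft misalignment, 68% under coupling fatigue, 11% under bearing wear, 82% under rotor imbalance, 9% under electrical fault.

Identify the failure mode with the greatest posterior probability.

By Bayes' rule with conditional independence, the unnormalized weight for each hypothesis is prior × ∏ likelihoods:
  shaft misalignment: 0.239 × 0.24 × 0.29 × 0.56 = 0.0093153
  coupling fatigue: 0.375 × 0.26 × 0.56 × 0.68 = 0.037128
  bearing wear: 0.174 × 0.18 × 0.49 × 0.11 = 0.0016881
  rotor imbalance: 0.136 × 0.40 × 0.55 × 0.82 = 0.024534
  electrical fault: 0.076 × 0.28 × 0.61 × 0.09 = 0.0011683
Normalizing constant Z = 0.0093153 + 0.037128 + 0.0016881 + 0.024534 + 0.0011683 = 0.073834.
P(shaft misalignment | evidence) ≈ 0.0093153 / 0.073834 ≈ 0.126
P(coupling fatigue | evidence) ≈ 0.037128 / 0.073834 ≈ 0.503
P(bearing wear | evidence) ≈ 0.0016881 / 0.073834 ≈ 0.023
P(rotor imbalance | evidence) ≈ 0.024534 / 0.073834 ≈ 0.332
P(electrical fault | evidence) ≈ 0.0011683 / 0.073834 ≈ 0.016
The largest is 0.503, so coupling fatigue is most probable.

coupling fatigue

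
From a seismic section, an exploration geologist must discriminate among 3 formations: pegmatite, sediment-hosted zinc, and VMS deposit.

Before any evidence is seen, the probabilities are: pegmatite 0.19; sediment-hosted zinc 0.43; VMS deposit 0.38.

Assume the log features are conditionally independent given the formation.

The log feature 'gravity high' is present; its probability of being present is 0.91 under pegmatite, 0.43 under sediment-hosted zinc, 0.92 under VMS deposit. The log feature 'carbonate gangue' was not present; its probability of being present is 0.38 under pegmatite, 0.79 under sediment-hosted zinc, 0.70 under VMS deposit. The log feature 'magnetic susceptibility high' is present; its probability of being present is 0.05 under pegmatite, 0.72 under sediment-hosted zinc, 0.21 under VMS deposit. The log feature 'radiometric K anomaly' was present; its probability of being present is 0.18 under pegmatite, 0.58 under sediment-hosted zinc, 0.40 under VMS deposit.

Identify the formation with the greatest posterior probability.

sediment-hosted zinc

By Bayes' rule with conditional independence, the unnormalized weight for each hypothesis is prior × ∏ likelihoods (using 1 − P(present | H) for each absent log feature):
  pegmatite: 0.19 × 0.91 × (1 − 0.38) × 0.05 × 0.18 = 0.00096478
  sediment-hosted zinc: 0.43 × 0.43 × (1 − 0.79) × 0.72 × 0.58 = 0.016215
  VMS deposit: 0.38 × 0.92 × (1 − 0.70) × 0.21 × 0.40 = 0.0088099
Marginal likelihood of the evidence = 0.02599.
P(pegmatite | evidence) ≈ 0.00096478 / 0.02599 ≈ 0.037
P(sediment-hosted zinc | evidence) ≈ 0.016215 / 0.02599 ≈ 0.624
P(VMS deposit | evidence) ≈ 0.0088099 / 0.02599 ≈ 0.339
The largest is 0.624, so sediment-hosted zinc is most probable.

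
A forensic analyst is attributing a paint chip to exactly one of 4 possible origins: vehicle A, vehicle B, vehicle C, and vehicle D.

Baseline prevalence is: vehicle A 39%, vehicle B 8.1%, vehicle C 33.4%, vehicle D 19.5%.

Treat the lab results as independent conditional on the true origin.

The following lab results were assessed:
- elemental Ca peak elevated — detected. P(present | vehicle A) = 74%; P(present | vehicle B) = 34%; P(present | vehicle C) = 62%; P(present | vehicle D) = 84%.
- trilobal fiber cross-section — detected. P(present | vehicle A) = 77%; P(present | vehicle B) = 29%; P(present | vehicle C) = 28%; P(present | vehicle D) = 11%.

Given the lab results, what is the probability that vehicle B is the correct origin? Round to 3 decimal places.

For each hypothesis, the unnormalized posterior weight is prior × product of the lab result likelihoods:
  vehicle A: 0.390 × 0.74 × 0.77 = 0.22222
  vehicle B: 0.081 × 0.34 × 0.29 = 0.0079866
  vehicle C: 0.334 × 0.62 × 0.28 = 0.057982
  vehicle D: 0.195 × 0.84 × 0.11 = 0.018018
Normalizing constant Z = 0.22222 + 0.0079866 + 0.057982 + 0.018018 = 0.30621.
P(vehicle B | evidence) = 0.0079866 / 0.30621 ≈ 0.026.

0.026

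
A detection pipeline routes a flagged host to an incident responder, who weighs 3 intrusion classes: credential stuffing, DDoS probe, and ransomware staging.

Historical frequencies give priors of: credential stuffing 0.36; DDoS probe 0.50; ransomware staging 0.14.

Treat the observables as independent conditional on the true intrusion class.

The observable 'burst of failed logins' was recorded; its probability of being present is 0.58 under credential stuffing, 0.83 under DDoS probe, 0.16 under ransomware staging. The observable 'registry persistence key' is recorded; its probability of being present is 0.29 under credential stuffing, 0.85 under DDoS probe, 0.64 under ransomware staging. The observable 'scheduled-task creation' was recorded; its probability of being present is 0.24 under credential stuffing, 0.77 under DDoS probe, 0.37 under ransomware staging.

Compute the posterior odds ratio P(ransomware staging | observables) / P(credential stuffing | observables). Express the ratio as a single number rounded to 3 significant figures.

Unnormalized posterior weight (prior times the observable likelihoods) for each of the two hypotheses:
  ransomware staging: 0.14 × 0.16 × 0.64 × 0.37 = 0.0053043
  credential stuffing: 0.36 × 0.58 × 0.29 × 0.24 = 0.014532
Posterior odds = 0.0053043 / 0.014532 ≈ 0.365.

0.365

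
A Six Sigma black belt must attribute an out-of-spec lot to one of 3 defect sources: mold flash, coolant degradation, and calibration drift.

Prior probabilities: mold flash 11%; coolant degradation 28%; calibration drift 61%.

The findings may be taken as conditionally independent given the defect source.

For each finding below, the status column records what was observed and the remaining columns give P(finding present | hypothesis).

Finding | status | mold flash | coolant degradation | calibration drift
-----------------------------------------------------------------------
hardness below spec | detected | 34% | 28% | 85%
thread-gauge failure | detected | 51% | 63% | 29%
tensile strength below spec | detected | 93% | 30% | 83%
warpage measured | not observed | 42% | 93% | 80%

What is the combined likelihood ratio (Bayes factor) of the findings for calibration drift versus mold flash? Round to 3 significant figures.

0.437

Joint likelihood of the evidence pattern under each hypothesis (using 1 − P(present | H) for each absent finding):
  calibration drift: 0.85 × 0.29 × 0.83 × (1 − 0.80) = 0.040919
  mold flash: 0.34 × 0.51 × 0.93 × (1 − 0.42) = 0.093532
Bayes factor = 0.040919 / 0.093532 ≈ 0.437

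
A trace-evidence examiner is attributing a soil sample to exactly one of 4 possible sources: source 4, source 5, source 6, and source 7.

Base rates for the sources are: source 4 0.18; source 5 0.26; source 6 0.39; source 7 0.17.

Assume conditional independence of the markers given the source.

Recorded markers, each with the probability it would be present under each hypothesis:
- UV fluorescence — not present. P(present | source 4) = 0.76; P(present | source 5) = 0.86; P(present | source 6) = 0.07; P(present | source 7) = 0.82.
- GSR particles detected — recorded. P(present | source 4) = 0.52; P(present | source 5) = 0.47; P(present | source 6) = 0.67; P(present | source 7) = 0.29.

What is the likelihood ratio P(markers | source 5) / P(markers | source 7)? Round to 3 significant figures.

Joint likelihood of the marker pattern under each hypothesis (using 1 − P(present | H) for each absent marker):
  source 5: (1 − 0.86) × 0.47 = 0.0658
  source 7: (1 − 0.82) × 0.29 = 0.0522
Bayes factor = 0.0658 / 0.0522 ≈ 1.26

1.26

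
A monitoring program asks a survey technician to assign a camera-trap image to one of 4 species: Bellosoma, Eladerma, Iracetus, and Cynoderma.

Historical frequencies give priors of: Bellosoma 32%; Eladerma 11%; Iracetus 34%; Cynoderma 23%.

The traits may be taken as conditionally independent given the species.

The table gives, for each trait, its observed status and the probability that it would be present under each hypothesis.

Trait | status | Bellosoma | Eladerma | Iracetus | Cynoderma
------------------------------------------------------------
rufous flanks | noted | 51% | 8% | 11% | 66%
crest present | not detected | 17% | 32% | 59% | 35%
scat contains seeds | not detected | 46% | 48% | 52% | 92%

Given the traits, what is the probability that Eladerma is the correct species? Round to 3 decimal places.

0.034

By Bayes' rule with conditional independence, the unnormalized weight for each hypothesis is prior × ∏ likelihoods (using 1 − P(present | H) for each absent trait):
  Bellosoma: 0.32 × 0.51 × (1 − 0.17) × (1 − 0.46) = 0.073146
  Eladerma: 0.11 × 0.08 × (1 − 0.32) × (1 − 0.48) = 0.0031117
  Iracetus: 0.34 × 0.11 × (1 − 0.59) × (1 − 0.52) = 0.0073603
  Cynoderma: 0.23 × 0.66 × (1 − 0.35) × (1 − 0.92) = 0.0078936
Marginal likelihood of the evidence = 0.091512.
P(Eladerma | evidence) = 0.0031117 / 0.091512 ≈ 0.034.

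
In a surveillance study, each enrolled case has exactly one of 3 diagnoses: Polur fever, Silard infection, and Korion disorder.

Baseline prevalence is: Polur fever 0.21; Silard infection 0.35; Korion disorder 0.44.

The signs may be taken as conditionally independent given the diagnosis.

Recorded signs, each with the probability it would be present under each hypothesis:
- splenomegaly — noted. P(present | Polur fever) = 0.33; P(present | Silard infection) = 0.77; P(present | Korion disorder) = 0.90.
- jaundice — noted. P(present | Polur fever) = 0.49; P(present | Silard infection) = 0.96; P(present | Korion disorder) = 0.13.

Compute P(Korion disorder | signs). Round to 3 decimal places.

0.150

Multiply each prior by the joint likelihood of the sign pattern:
  Polur fever: 0.21 × 0.33 × 0.49 = 0.033957
  Silard infection: 0.35 × 0.77 × 0.96 = 0.25872
  Korion disorder: 0.44 × 0.90 × 0.13 = 0.05148
Marginal likelihood of the evidence = 0.34416.
P(Korion disorder | evidence) = 0.05148 / 0.34416 ≈ 0.150.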